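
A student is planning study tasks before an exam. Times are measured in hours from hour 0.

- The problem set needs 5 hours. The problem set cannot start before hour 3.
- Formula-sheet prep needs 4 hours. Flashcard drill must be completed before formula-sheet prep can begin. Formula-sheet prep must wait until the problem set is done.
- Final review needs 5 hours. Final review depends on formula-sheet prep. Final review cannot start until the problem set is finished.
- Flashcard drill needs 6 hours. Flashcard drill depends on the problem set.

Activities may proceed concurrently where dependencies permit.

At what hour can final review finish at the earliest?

The problem set waits on its own release at hour 3, so it starts at hour 3 and finishes at 3 + 5 = hour 8.
Flashcard drill cannot begin until the problem set (finishes hour 8). It runs from hour 8 to 8 + 6 = hour 14.
Formula-sheet prep has to wait for flashcard drill (finishes hour 14); the problem set (finishes hour 8). The latest of these is hour 14, so formula-sheet prep runs hour 14 to 14 + 4 = hour 18.
Final review cannot start until formula-sheet prep (finishes hour 18); the problem set (finishes hour 8). The controlling bound is hour 18, so final review finishes at 18 + 5 = hour 23.

23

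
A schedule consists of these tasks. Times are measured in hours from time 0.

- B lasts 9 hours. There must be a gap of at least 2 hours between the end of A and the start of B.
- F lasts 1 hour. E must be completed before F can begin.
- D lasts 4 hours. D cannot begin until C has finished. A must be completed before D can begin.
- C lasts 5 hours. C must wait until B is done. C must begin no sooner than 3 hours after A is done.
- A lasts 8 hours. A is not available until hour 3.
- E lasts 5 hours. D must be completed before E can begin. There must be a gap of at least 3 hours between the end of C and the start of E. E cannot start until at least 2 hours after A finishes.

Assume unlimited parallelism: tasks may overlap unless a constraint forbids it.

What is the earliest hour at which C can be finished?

A waits on its own release at hour 3, so it starts at hour 3 and finishes at 3 + 8 = hour 11.
B waits on A (finishes hour 11, plus 2-hour gap → hour 13), so it starts at hour 13 and finishes at 13 + 9 = hour 22.
C needs all of B (finishes hour 22); A (finishes hour 11, plus 3-hour gap → hour 14). That puts its earliest start at hour 22; it finishes at 22 + 5 = hour 27.

27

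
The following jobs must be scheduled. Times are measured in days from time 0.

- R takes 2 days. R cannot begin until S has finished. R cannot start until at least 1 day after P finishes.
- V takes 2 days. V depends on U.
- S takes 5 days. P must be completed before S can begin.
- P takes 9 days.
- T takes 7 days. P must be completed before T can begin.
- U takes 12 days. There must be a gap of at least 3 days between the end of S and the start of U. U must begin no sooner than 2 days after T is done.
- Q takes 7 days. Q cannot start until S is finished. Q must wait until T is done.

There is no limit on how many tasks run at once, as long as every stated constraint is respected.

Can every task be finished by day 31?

P can start immediately at day 0; it finishes at day 9.
T waits on P (finishes day 9), so it starts at day 9 and finishes at 9 + 7 = day 16.
After P (finishes day 9), S can start at day 9 and finishes at day 14.
For U: S (finishes day 14, plus 3-day gap → day 17); T (finishes day 16, plus 2-day gap → day 18). Taking the maximum gives a start of day 18, and it finishes at 18 + 12 = day 30.
After U (finishes day 30), V can start at day 30 and finishes at day 32.
For R: S (finishes day 14); P (finishes day 9, plus 1-day gap → day 10). Taking the maximum gives a start of day 14, and it finishes at 14 + 2 = day 16.
Q has to wait for S (finishes day 14); T (finishes day 16). The latest of these is day 16, so Q runs day 16 to 16 + 7 = day 23.
The earliest everything can be done is day 32, which is after the deadline of 31, so it is not possible.

No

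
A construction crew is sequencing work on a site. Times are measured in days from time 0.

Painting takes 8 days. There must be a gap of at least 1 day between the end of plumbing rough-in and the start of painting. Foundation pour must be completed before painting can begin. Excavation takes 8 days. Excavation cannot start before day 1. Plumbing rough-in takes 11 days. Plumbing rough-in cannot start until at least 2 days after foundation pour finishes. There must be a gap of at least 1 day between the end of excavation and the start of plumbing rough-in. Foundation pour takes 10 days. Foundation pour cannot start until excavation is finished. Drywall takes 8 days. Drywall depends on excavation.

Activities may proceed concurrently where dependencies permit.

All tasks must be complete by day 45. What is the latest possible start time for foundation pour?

13

Painting must finish by day 45; it takes 8 days, so it must start by 45 − 8 = day 37.
Plumbing rough-in has to be done before painting (must start by day 37, minus 1-day gap → day 36). That means finishing by day 36, i.e. starting by 36 − 11 = day 25.
Foundation pour has several dependents: plumbing rough-in (must start by day 25, minus 2-day gap → day 23); painting (must start by day 37). The earliest of those limits is day 23, so foundation pour must start by 23 − 10 = day 13.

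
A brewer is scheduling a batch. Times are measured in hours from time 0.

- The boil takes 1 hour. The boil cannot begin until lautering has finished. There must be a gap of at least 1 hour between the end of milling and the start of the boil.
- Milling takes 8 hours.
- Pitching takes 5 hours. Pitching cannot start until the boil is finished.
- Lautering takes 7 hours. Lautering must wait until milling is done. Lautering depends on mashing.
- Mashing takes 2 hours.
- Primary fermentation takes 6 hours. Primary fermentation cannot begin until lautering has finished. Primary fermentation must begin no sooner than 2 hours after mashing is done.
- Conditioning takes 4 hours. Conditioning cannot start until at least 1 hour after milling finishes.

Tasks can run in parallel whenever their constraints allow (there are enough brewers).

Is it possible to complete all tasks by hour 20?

No

Mashing has no prerequisites, so it starts at hour 0 and finishes at hour 2.
Nothing blocks milling, so it runs from hour 0 to hour 8.
After milling (finishes hour 8, plus 1-hour gap → hour 9), conditioning can start at hour 9 and finishes at hour 13.
Lautering has to wait for milling (finishes hour 8); mashing (finishes hour 2). The latest of these is hour 8, so lautering runs hour 8 to 8 + 7 = hour 15.
Primary fermentation has to wait for lautering (finishes hour 15); mashing (finishes hour 2, plus 2-hour gap → hour 4). The latest of these is hour 15, so primary fermentation runs hour 15 to 15 + 6 = hour 21.
For the boil: lautering (finishes hour 15); milling (finishes hour 8, plus 1-hour gap → hour 9). Taking the maximum gives a start of hour 15, and it finishes at 15 + 1 = hour 16.
Pitching cannot begin until the boil (finishes hour 16). It runs from hour 16 to 16 + 5 = hour 21.
The earliest everything can be done is hour 21, which is after the deadline of 20, so it is not possible.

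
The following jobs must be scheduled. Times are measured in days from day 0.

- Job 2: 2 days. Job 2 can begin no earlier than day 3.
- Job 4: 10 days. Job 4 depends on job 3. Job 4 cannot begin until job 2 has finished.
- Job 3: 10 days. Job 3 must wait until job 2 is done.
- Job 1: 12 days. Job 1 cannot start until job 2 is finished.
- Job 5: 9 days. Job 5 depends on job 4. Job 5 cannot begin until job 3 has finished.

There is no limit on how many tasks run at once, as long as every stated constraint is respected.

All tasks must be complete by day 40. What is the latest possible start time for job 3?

11

Nothing follows job 5; the deadline of day 40 is its only limit. It must start by 40 − 9 = day 31.
Job 4 has to be done before job 5 (must start by day 31). That means finishing by day 31, i.e. starting by 31 − 10 = day 21.
For job 3: job 4 (must start by day 21); job 5 (must start by day 31). The most restrictive is day 21; with a 10-day duration, job 3 must start by day 11.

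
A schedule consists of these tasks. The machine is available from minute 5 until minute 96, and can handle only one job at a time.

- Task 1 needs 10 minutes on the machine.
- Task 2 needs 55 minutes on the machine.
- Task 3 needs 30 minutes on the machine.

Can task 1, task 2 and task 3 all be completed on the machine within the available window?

The machine window is 96 − 5 = 91 minutes.
Running back to back, the jobs need 10 + 55 + 30 = 95 minutes on the machine.
Since 95 > 91, they cannot all fit.

No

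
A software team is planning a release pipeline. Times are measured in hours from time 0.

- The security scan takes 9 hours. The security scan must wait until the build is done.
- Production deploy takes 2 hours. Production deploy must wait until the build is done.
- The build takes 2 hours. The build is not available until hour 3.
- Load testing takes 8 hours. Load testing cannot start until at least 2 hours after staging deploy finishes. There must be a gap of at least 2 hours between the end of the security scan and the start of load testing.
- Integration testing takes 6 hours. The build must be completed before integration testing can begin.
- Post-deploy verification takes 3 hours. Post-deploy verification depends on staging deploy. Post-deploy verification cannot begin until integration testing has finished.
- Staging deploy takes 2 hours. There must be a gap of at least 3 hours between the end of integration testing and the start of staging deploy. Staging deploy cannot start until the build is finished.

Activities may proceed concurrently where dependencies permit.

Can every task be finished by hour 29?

The build waits on its own release at hour 3, so it starts at hour 3 and finishes at 3 + 2 = hour 5.
Production deploy cannot begin until the build (finishes hour 5). It runs from hour 5 to 5 + 2 = hour 7.
The security scan cannot begin until the build (finishes hour 5). It runs from hour 5 to 5 + 9 = hour 14.
Integration testing waits on the build (finishes hour 5), so it starts at hour 5 and finishes at 5 + 6 = hour 11.
Staging deploy has to wait for integration testing (finishes hour 11, plus 3-hour gap → hour 14); the build (finishes hour 5). The latest of these is hour 14, so staging deploy runs hour 14 to 14 + 2 = hour 16.
Post-deploy verification needs all of staging deploy (finishes hour 16); integration testing (finishes hour 11). That puts its earliest start at hour 16; it finishes at 16 + 3 = hour 19.
For load testing: staging deploy (finishes hour 16, plus 2-hour gap → hour 18); the security scan (finishes hour 14, plus 2-hour gap → hour 16). Taking the maximum gives a start of hour 18, and it finishes at 18 + 8 = hour 26.
Every task is finished by hour 26, which is no later than the deadline of 29, so the schedule is feasible.

Yes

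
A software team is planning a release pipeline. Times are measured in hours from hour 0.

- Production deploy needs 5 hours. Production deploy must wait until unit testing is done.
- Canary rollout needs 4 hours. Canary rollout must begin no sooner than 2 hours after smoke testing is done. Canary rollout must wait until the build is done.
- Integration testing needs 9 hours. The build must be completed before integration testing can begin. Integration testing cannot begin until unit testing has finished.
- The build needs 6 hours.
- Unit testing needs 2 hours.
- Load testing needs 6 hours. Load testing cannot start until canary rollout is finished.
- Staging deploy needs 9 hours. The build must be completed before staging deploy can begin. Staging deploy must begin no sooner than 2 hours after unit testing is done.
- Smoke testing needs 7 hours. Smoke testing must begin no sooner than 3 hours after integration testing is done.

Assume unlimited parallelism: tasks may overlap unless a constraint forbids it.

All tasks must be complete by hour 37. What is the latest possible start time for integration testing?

Load testing must finish by hour 37; it takes 6 hours, so it must start by 37 − 6 = hour 31.
Since load testing (must start by hour 31) depends on it, canary rollout must finish by hour 31. Backing off its 4-hour duration gives a latest start of hour 27.
Smoke testing feeds into canary rollout (must start by hour 27, minus 2-hour gap → hour 25); so smoke testing must finish by hour 25 and therefore start by hour 18.
Integration testing has to be done before smoke testing (must start by hour 18, minus 3-hour gap → hour 15). That means finishing by hour 15, i.e. starting by 15 − 9 = hour 6.

6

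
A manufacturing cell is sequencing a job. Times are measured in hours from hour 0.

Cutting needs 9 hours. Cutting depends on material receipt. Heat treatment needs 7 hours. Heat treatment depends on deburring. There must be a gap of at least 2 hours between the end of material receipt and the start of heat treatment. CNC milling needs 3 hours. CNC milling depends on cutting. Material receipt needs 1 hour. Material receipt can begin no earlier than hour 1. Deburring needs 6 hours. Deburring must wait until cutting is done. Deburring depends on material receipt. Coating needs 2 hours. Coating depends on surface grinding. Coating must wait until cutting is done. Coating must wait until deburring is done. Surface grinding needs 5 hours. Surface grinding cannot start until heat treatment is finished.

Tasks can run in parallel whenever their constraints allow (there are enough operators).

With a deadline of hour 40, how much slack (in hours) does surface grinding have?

9

Material receipt cannot begin until its own release at hour 1. It runs from hour 1 to 1 + 1 = hour 2.
After material receipt (finishes hour 2), cutting can start at hour 2 and finishes at hour 11.
Deburring has to wait for cutting (finishes hour 11); material receipt (finishes hour 2). The latest of these is hour 11, so deburring runs hour 11 to 11 + 6 = hour 17.
Heat treatment needs all of deburring (finishes hour 17); material receipt (finishes hour 2, plus 2-hour gap → hour 4). That puts its earliest start at hour 17; it finishes at 17 + 7 = hour 24.
Surface grinding cannot begin until heat treatment (finishes hour 24). It runs from hour 24 to 24 + 5 = hour 29.

Working backward from the deadline:
To finish by hour 40, coating (duration 2) must start no later than hour 38.
Surface grinding feeds into coating (must start by hour 38); so surface grinding must finish by hour 38 and therefore start by hour 33.
So surface grinding can start as early as hour 24 and as late as hour 33, giving 33 − 24 = 9 hours of slack.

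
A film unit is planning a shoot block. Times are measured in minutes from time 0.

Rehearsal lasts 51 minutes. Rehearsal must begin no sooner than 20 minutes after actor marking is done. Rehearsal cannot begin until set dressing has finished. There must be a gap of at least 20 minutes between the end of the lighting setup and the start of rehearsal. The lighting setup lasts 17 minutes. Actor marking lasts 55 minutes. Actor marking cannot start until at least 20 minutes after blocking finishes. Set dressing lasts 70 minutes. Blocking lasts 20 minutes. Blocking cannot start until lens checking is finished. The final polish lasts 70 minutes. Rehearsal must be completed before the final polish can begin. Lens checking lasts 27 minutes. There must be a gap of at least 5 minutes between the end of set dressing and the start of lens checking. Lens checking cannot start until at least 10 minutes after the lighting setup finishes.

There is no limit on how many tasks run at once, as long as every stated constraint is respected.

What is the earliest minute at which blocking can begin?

The lighting setup has no prerequisites, so it starts at minute 0 and finishes at minute 17.
Set dressing has no prerequisites, so it starts at minute 0 and finishes at minute 70.
Lens checking cannot start until set dressing (finishes minute 70, plus 5-minute gap → minute 75); the lighting setup (finishes minute 17, plus 10-minute gap → minute 27). The controlling bound is minute 75, so lens checking finishes at 75 + 27 = minute 102.
Blocking waits on lens checking (finishes minute 102), so the earliest it can start is minute 102.

102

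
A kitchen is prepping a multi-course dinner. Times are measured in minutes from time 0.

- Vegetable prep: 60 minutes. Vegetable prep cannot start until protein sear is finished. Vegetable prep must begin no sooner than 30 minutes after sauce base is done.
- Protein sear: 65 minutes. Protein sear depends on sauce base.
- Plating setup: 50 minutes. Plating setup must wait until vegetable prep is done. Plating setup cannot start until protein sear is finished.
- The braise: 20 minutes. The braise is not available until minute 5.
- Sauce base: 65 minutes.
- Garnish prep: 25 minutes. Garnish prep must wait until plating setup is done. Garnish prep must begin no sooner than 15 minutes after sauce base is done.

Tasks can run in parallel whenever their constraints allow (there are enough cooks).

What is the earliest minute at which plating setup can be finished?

Nothing blocks sauce base, so it runs from minute 0 to minute 65.
After sauce base (finishes minute 65), protein sear can start at minute 65 and finishes at minute 130.
Vegetable prep needs all of protein sear (finishes minute 130); sauce base (finishes minute 65, plus 30-minute gap → minute 95). That puts its earliest start at minute 130; it finishes at 130 + 60 = minute 190.
Plating setup cannot start until vegetable prep (finishes minute 190); protein sear (finishes minute 130). The controlling bound is minute 190, so plating setup finishes at 190 + 50 = minute 240.

240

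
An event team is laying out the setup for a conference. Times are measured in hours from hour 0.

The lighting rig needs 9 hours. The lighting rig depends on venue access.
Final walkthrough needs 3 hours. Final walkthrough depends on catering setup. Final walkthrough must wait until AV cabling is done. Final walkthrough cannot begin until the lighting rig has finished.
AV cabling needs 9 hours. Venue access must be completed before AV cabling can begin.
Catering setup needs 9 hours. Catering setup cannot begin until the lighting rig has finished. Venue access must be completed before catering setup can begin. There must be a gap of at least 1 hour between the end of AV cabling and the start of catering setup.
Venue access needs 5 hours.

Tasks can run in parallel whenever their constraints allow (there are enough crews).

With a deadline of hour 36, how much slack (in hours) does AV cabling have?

9

Nothing blocks venue access, so it runs from hour 0 to hour 5.
AV cabling waits on venue access (finishes hour 5), so it starts at hour 5 and finishes at 5 + 9 = hour 14.

Working backward from the deadline:
Final walkthrough has no dependents, so it just needs to finish by hour 36. Starting by 36 − 3 = hour 33 achieves that.
Since final walkthrough (must start by hour 33) depends on it, catering setup must finish by hour 33. Backing off its 9-hour duration gives a latest start of hour 24.
AV cabling has several dependents: catering setup (must start by hour 24, minus 1-hour gap → hour 23); final walkthrough (must start by hour 33). The earliest of those limits is hour 23, so AV cabling must start by 23 − 9 = hour 14.
So AV cabling can start as early as hour 5 and as late as hour 14, giving 14 − 5 = 9 hours of slack.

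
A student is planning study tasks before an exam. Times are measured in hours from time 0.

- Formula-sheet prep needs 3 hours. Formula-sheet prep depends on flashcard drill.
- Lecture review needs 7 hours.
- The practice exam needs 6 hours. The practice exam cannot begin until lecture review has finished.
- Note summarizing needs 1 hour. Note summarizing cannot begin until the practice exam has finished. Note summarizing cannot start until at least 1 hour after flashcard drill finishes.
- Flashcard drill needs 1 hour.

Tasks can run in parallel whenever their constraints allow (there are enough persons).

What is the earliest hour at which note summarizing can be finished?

Nothing blocks flashcard drill, so it runs from hour 0 to hour 1.
Nothing blocks lecture review, so it runs from hour 0 to hour 7.
The practice exam waits on lecture review (finishes hour 7), so it starts at hour 7 and finishes at 7 + 6 = hour 13.
Note summarizing needs all of the practice exam (finishes hour 13); flashcard drill (finishes hour 1, plus 1-hour gap → hour 2). That puts its earliest start at hour 13; it finishes at 13 + 1 = hour 14.

14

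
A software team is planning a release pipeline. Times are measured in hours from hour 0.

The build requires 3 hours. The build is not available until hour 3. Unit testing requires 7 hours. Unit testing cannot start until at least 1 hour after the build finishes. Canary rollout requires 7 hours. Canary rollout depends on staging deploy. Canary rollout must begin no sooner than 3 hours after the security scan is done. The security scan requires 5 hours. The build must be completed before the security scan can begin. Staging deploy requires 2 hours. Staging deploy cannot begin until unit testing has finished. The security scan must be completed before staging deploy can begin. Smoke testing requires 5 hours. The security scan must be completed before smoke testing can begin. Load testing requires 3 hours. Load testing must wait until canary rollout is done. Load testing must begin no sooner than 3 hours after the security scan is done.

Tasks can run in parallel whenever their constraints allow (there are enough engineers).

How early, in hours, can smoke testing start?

After its own release at hour 3, the build can start at hour 3 and finishes at hour 6.
After the build (finishes hour 6), the security scan can start at hour 6 and finishes at hour 11.
Smoke testing waits on the security scan (finishes hour 11), so the earliest it can start is hour 11.

11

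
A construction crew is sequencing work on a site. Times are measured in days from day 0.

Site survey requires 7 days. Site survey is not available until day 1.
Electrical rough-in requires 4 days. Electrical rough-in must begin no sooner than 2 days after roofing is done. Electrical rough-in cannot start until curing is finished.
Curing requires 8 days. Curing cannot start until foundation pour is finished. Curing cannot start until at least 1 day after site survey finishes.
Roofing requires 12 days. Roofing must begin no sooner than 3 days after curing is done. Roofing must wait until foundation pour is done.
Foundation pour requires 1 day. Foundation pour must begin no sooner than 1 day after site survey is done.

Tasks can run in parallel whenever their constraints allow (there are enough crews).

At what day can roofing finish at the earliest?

Site survey cannot begin until its own release at day 1. It runs from day 1 to 1 + 7 = day 8.
Foundation pour waits on site survey (finishes day 8, plus 1-day gap → day 9), so it starts at day 9 and finishes at 9 + 1 = day 10.
Curing has to wait for foundation pour (finishes day 10); site survey (finishes day 8, plus 1-day gap → day 9). The latest of these is day 10, so curing runs day 10 to 10 + 8 = day 18.
Roofing has to wait for curing (finishes day 18, plus 3-day gap → day 21); foundation pour (finishes day 10). The latest of these is day 21, so roofing runs day 21 to 21 + 12 = day 33.

33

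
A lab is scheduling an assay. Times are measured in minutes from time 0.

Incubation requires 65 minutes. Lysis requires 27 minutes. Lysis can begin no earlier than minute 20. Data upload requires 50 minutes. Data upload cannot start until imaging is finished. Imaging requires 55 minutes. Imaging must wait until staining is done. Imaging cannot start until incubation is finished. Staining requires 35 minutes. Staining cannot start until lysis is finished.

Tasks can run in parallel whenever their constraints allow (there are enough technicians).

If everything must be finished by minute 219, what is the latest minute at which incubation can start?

49

Nothing follows data upload; the deadline of minute 219 is its only limit. It must start by 219 − 50 = minute 169.
Imaging feeds into data upload (must start by minute 169); so imaging must finish by minute 169 and therefore start by minute 114.
Incubation must finish before imaging (must start by minute 114). With a 65-minute duration, incubation must start by 114 − 65 = minute 49.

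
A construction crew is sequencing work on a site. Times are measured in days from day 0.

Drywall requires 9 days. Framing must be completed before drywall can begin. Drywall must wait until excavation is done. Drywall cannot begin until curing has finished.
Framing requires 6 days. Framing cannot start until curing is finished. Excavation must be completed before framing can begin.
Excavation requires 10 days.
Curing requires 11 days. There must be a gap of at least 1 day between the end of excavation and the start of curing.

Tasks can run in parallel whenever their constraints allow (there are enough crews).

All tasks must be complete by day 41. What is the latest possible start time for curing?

Drywall has no dependents, so it just needs to finish by day 41. Starting by 41 − 9 = day 32 achieves that.
Framing has to be done before drywall (must start by day 32). That means finishing by day 32, i.e. starting by 32 − 6 = day 26.
Curing feeds framing (must start by day 26); drywall (must start by day 32). Taking the minimum, curing must finish by day 26 and start by 26 − 11 = day 15.

15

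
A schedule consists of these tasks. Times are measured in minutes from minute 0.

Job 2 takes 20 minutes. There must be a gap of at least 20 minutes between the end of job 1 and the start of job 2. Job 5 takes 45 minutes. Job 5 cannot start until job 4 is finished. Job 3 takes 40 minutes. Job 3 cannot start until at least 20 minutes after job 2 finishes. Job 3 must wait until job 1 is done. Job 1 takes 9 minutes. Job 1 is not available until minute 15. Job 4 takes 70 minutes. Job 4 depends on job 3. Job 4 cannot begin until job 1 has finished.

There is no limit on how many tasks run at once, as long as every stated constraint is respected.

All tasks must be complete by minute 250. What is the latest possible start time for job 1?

26

Job 5 has no dependents, so it just needs to finish by minute 250. Starting by 250 − 45 = minute 205 achieves that.
Job 4 must finish before job 5 (must start by minute 205). With a 70-minute duration, job 4 must start by 205 − 70 = minute 135.
Job 3 feeds into job 4 (must start by minute 135); so job 3 must finish by minute 135 and therefore start by minute 95.
Since job 3 (must start by minute 95, minus 20-minute gap → minute 75) depends on it, job 2 must finish by minute 75. Backing off its 20-minute duration gives a latest start of minute 55.
Job 1 feeds job 2 (must start by minute 55, minus 20-minute gap → minute 35); job 3 (must start by minute 95); job 4 (must start by minute 135). Taking the minimum, job 1 must finish by minute 35 and start by 35 − 9 = minute 26.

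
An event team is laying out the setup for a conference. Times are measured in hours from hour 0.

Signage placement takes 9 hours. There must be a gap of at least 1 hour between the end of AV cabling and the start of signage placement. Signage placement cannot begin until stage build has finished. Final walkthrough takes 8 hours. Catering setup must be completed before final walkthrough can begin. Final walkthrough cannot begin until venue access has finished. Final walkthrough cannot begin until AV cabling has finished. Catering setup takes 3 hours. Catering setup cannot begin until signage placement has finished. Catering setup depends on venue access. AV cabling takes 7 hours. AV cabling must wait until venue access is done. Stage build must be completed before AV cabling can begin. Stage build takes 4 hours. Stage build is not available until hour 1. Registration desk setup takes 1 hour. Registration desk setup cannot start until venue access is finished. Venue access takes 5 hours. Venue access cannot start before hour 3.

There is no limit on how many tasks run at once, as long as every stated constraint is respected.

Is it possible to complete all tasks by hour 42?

Yes

Stage build cannot begin until its own release at hour 1. It runs from hour 1 to 1 + 4 = hour 5.
After its own release at hour 3, venue access can start at hour 3 and finishes at hour 8.
Registration desk setup cannot begin until venue access (finishes hour 8). It runs from hour 8 to 8 + 1 = hour 9.
AV cabling has to wait for venue access (finishes hour 8); stage build (finishes hour 5). The latest of these is hour 8, so AV cabling runs hour 8 to 8 + 7 = hour 15.
For signage placement: AV cabling (finishes hour 15, plus 1-hour gap → hour 16); stage build (finishes hour 5). Taking the maximum gives a start of hour 16, and it finishes at 16 + 9 = hour 25.
Catering setup needs all of signage placement (finishes hour 25); venue access (finishes hour 8). That puts its earliest start at hour 25; it finishes at 25 + 3 = hour 28.
Final walkthrough has to wait for catering setup (finishes hour 28); venue access (finishes hour 8); AV cabling (finishes hour 15). The latest of these is hour 28, so final walkthrough runs hour 28 to 28 + 8 = hour 36.
Every task is finished by hour 36, which is no later than the deadline of 42, so the schedule is feasible.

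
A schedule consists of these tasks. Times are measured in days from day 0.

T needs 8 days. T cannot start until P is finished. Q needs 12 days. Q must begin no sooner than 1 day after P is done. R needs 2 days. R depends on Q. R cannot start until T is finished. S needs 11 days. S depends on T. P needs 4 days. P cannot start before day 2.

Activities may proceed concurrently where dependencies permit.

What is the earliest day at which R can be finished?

21

P waits on its own release at day 2, so it starts at day 2 and finishes at 2 + 4 = day 6.
T waits on P (finishes day 6), so it starts at day 6 and finishes at 6 + 8 = day 14.
After P (finishes day 6, plus 1-day gap → day 7), Q can start at day 7 and finishes at day 19.
R has to wait for Q (finishes day 19); T (finishes day 14). The latest of these is day 19, so R runs day 19 to 19 + 2 = day 21.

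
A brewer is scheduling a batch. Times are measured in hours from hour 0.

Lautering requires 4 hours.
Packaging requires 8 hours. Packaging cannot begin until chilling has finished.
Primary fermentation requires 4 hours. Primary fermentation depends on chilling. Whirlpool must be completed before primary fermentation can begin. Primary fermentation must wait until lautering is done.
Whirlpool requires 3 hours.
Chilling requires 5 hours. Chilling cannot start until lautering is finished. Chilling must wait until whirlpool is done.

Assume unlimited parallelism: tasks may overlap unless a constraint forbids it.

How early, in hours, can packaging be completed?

Whirlpool can start immediately at hour 0; it finishes at hour 3.
Lautering has no prerequisites, so it starts at hour 0 and finishes at hour 4.
Chilling cannot start until lautering (finishes hour 4); whirlpool (finishes hour 3). The controlling bound is hour 4, so chilling finishes at 4 + 5 = hour 9.
Packaging cannot begin until chilling (finishes hour 9). It runs from hour 9 to 9 + 8 = hour 17.

17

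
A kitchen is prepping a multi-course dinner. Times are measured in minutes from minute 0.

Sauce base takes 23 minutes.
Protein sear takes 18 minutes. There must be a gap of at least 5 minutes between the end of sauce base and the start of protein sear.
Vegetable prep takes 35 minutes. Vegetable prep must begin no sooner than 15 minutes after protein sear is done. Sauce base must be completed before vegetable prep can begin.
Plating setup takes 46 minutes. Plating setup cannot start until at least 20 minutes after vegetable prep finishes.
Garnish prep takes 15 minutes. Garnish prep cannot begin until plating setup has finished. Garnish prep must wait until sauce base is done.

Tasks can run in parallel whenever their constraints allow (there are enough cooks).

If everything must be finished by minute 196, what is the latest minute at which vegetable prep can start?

80

Garnish prep must finish by minute 196; it takes 15 minutes, so it must start by 196 − 15 = minute 181.
Plating setup feeds into garnish prep (must start by minute 181); so plating setup must finish by minute 181 and therefore start by minute 135.
Since plating setup (must start by minute 135, minus 20-minute gap → minute 115) depends on it, vegetable prep must finish by minute 115. Backing off its 35-minute duration gives a latest start of minute 80.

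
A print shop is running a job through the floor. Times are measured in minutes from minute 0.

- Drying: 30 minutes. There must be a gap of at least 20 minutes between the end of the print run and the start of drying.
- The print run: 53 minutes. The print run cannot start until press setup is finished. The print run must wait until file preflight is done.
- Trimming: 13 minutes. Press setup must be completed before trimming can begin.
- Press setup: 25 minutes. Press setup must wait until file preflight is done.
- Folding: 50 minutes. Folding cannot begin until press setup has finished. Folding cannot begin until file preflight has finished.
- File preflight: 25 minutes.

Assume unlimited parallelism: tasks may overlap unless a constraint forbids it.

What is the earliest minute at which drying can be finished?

153

Nothing blocks file preflight, so it runs from minute 0 to minute 25.
Press setup cannot begin until file preflight (finishes minute 25). It runs from minute 25 to 25 + 25 = minute 50.
The print run cannot start until press setup (finishes minute 50); file preflight (finishes minute 25). The controlling bound is minute 50, so the print run finishes at 50 + 53 = minute 103.
Drying waits on the print run (finishes minute 103, plus 20-minute gap → minute 123), so it starts at minute 123 and finishes at 123 + 30 = minute 153.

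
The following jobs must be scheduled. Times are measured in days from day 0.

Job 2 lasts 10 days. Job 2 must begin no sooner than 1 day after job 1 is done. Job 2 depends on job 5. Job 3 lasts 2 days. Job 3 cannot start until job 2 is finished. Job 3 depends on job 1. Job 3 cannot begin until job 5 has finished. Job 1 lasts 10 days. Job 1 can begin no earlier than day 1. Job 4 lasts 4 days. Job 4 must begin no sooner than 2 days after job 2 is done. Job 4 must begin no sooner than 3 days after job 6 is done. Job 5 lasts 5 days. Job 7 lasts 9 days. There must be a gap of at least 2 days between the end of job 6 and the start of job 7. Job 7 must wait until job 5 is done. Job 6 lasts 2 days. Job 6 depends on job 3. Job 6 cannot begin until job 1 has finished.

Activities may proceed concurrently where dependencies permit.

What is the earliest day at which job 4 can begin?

Job 5 has no prerequisites, so it starts at day 0 and finishes at day 5.
Job 1 waits on its own release at day 1, so it starts at day 1 and finishes at 1 + 10 = day 11.
Job 2 has to wait for job 1 (finishes day 11, plus 1-day gap → day 12); job 5 (finishes day 5). The latest of these is day 12, so job 2 runs day 12 to 12 + 10 = day 22.
Job 3 needs all of job 2 (finishes day 22); job 1 (finishes day 11); job 5 (finishes day 5). That puts its earliest start at day 22; it finishes at 22 + 2 = day 24.
For job 6: job 3 (finishes day 24); job 1 (finishes day 11). Taking the maximum gives a start of day 24, and it finishes at 24 + 2 = day 26.
Job 4 waits on job 2 (finishes day 22, plus 2-day gap → day 24); job 6 (finishes day 26, plus 3-day gap → day 29). The latest of these is day 29, which is the earliest job 4 can start.

29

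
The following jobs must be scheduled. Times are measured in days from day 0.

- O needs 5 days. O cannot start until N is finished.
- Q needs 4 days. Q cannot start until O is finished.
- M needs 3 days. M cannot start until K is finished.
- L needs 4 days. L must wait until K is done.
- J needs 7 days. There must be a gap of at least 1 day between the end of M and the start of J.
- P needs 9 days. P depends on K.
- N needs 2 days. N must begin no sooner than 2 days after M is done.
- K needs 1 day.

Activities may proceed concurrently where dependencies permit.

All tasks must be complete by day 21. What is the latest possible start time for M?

J must finish by day 21; it takes 7 days, so it must start by 21 − 7 = day 14.
Q must finish by day 21; it takes 4 days, so it must start by 21 − 4 = day 17.
O must finish before Q (must start by day 17). With a 5-day duration, O must start by 17 − 5 = day 12.
Since O (must start by day 12) depends on it, N must finish by day 12. Backing off its 2-day duration gives a latest start of day 10.
M feeds J (must start by day 14, minus 1-day gap → day 13); N (must start by day 10, minus 2-day gap → day 8). Taking the minimum, M must finish by day 8 and start by 8 − 3 = day 5.

5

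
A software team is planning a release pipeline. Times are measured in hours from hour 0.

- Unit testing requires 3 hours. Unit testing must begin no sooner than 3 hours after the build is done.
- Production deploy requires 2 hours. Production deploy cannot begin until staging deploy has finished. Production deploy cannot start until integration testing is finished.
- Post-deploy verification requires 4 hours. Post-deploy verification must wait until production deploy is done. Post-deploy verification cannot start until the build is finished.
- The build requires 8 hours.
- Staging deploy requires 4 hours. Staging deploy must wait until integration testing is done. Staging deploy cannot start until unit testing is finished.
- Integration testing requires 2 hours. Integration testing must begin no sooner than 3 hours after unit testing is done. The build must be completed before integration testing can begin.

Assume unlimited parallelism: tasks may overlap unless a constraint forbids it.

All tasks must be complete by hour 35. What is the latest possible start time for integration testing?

23

Nothing follows post-deploy verification; the deadline of hour 35 is its only limit. It must start by 35 − 4 = hour 31.
Since post-deploy verification (must start by hour 31) depends on it, production deploy must finish by hour 31. Backing off its 2-hour duration gives a latest start of hour 29.
Staging deploy must finish before production deploy (must start by hour 29). With a 4-hour duration, staging deploy must start by 29 − 4 = hour 25.
Integration testing has several dependents: staging deploy (must start by hour 25); production deploy (must start by hour 29). The earliest of those limits is hour 25, so integration testing must start by 25 − 2 = hour 23.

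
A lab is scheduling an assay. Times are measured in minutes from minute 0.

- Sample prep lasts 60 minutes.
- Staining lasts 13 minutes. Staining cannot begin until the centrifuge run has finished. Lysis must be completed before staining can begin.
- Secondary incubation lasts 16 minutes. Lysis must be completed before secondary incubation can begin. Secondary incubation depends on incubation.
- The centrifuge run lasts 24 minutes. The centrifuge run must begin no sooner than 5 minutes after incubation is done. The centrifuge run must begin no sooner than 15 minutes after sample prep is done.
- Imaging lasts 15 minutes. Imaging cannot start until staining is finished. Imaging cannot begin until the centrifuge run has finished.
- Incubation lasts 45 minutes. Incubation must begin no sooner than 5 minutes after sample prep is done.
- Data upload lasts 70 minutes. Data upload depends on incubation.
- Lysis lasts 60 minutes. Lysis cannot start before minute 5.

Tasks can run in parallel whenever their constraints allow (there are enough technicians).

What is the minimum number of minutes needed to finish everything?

180

Lysis cannot begin until its own release at minute 5. It runs from minute 5 to 5 + 60 = minute 65.
Sample prep can start immediately at minute 0; it finishes at minute 60.
Incubation cannot begin until sample prep (finishes minute 60, plus 5-minute gap → minute 65). It runs from minute 65 to 65 + 45 = minute 110.
After incubation (finishes minute 110), data upload can start at minute 110 and finishes at minute 180.
Secondary incubation cannot start until lysis (finishes minute 65); incubation (finishes minute 110). The controlling bound is minute 110, so secondary incubation finishes at 110 + 16 = minute 126.
The centrifuge run needs all of incubation (finishes minute 110, plus 5-minute gap → minute 115); sample prep (finishes minute 60, plus 15-minute gap → minute 75). That puts its earliest start at minute 115; it finishes at 115 + 24 = minute 139.
Staining cannot start until the centrifuge run (finishes minute 139); lysis (finishes minute 65). The controlling bound is minute 139, so staining finishes at 139 + 13 = minute 152.
Imaging cannot start until staining (finishes minute 152); the centrifuge run (finishes minute 139). The controlling bound is minute 152, so imaging finishes at 152 + 15 = minute 167.
All tasks are finished once the last one completes. Finish times: Sample prep at 60, Lysis at 65, Incubation at 110, The centrifuge run at 139, Staining at 152, Secondary incubation at 126, Imaging at 167, Data upload at 180. The latest is minute 180.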